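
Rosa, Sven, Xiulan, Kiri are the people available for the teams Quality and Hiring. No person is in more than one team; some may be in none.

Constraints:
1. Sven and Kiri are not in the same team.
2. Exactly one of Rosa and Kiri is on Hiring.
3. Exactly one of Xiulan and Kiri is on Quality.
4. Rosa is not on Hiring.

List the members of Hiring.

Hiring = {Kiri}

From (4): Rosa ∉ Hiring.
(2) (exactly one): Kiri ∈ Hiring.
(3) (exactly one): Xiulan ∈ Quality.
(1): Sven ∉ Hiring.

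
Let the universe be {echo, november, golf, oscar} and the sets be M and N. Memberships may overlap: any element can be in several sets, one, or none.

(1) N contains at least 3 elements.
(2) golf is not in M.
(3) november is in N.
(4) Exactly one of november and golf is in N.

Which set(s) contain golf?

golf: none

From (2): golf ∉ M.
From (3): november ∈ N.
(4) (exactly one): golf ∉ N.
(1): only 3 candidates remain for N, so all are in.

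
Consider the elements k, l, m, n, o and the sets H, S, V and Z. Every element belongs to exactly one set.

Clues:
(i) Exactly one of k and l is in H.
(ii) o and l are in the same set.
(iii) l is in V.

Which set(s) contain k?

k: H

From (iii): l ∈ V.
(i) (exactly one): k ∈ H.
(ii): o matches l: o ∉ H.
(ii): o matches l: o ∉ S.
(ii): o matches l: o ∈ V.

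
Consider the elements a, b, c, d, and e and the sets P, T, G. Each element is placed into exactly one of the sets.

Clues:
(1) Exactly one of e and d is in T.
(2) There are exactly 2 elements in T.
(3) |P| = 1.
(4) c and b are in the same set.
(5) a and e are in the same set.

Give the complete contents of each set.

P = {d}; T = {a, e}; G = {b, c}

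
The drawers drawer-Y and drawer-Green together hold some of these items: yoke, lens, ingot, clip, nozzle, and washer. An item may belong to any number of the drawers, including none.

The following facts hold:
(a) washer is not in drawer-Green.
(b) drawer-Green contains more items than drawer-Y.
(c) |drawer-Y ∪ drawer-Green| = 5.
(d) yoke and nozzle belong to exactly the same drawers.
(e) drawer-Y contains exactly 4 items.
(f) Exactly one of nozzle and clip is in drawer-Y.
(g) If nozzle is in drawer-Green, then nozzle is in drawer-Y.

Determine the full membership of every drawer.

drawer-Y = {ingot, lens, nozzle, yoke}; drawer-Green = {clip, ingot, lens, nozzle, yoke}

From (a): washer ∉ drawer-Green.
Suppose yoke ∉ drawer-Y: no assignment then satisfies all the clues, so yoke ∈ drawer-Y.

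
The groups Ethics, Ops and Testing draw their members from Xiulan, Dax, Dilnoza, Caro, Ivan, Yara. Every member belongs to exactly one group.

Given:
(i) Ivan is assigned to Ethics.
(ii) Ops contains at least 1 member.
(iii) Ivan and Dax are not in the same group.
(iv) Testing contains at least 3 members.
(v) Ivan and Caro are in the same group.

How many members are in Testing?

3

From (i): Ivan ∈ Ethics.
(iii): Dax ∉ Ethics.
(v): Caro matches Ivan: Caro ∈ Ethics.
Suppose Xiulan ∈ Ethics: no assignment then satisfies all the clues, so Xiulan ∉ Ethics.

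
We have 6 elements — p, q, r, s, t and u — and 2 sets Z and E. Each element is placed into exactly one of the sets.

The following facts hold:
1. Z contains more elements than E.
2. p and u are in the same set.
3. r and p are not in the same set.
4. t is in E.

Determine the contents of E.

E = {r, t}

From (4): t ∈ E.
Suppose p ∈ E: no assignment then satisfies all the clues, so p ∉ E.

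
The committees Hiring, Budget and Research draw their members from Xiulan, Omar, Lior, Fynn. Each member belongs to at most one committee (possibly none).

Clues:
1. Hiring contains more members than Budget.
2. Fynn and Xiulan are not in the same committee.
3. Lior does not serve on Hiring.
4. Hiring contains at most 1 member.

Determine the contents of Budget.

Budget = {}

From (3): Lior ∉ Hiring.
Suppose Xiulan ∈ Budget: no assignment then satisfies all the clues, so Xiulan ∉ Budget.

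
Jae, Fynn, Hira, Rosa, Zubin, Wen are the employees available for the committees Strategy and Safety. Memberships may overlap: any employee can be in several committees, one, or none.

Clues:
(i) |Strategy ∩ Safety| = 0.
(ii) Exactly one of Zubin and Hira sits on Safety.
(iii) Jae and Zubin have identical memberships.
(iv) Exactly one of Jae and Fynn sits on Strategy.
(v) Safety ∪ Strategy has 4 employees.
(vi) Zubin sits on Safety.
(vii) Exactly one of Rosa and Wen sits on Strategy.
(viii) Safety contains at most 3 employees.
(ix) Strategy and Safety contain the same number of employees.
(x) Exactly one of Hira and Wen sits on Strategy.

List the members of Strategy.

Strategy = {Fynn, Wen}

From (vi): Zubin ∈ Safety.
(ii) (exactly one): Hira ∉ Safety.
(iii): Jae matches Zubin: Jae ∈ Safety.
Suppose Jae ∈ Strategy: no assignment then satisfies all the clues, so Jae ∉ Strategy.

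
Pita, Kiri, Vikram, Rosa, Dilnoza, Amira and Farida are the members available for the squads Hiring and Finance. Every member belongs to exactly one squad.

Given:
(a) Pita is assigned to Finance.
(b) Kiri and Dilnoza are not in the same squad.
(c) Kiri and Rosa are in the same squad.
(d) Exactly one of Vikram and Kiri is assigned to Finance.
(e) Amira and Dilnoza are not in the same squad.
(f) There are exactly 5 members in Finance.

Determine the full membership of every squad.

Hiring = {Dilnoza, Vikram}; Finance = {Amira, Farida, Kiri, Pita, Rosa}

From (a): Pita ∈ Finance.
Suppose Kiri ∈ Hiring: no assignment then satisfies all the clues, so Kiri ∉ Hiring.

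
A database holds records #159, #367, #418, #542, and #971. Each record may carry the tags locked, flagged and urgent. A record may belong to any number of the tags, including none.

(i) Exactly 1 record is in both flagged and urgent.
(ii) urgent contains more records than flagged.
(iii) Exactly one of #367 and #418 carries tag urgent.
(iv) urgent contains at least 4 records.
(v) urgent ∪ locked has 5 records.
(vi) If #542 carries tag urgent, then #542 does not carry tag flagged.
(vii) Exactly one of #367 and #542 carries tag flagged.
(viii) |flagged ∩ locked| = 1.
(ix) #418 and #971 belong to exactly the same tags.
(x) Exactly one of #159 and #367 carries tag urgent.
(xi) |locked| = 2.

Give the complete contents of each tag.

locked = {#367, #542}; flagged = {#159, #367}; urgent = {#159, #418, #542, #971}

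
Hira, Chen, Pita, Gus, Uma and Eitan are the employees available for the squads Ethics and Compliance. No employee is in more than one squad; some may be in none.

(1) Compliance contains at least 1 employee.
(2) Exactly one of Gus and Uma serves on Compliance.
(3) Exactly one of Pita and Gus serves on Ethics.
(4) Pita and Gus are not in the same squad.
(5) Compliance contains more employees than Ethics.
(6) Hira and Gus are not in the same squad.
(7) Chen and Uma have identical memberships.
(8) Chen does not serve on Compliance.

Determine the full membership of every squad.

From (8): Chen ∉ Compliance.
(7): Uma matches Chen: Uma ∉ Compliance.
(2) (exactly one): Gus ∈ Compliance.
(3) (exactly one): Pita ∈ Ethics.
(6): Hira ∉ Compliance.
Suppose Hira ∈ Ethics: no assignment then satisfies all the clues, so Hira ∉ Ethics.

Ethics = {Pita}; Compliance = {Eitan, Gus}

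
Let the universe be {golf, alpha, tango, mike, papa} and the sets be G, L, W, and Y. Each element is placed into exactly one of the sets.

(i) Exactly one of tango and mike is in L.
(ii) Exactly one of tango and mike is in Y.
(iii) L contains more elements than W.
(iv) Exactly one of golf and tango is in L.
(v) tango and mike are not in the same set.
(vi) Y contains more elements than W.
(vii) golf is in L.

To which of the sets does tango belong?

tango: Y

From (vii): golf ∈ L.
(iv) (exactly one): tango ∉ L.
(i) (exactly one): mike ∈ L.
(ii) (exactly one): tango ∈ Y.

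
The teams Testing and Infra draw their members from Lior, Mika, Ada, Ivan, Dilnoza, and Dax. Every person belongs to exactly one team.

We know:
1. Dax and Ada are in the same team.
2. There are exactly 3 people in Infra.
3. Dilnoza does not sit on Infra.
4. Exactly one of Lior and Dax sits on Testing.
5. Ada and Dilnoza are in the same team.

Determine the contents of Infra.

Infra = {Ivan, Lior, Mika}

From (3): Dilnoza ∉ Infra.
(5): Ada matches Dilnoza: Ada ∉ Infra.
Only one team left: Ada ∈ Testing.
Only one team left: Dilnoza ∈ Testing.
(1): Dax matches Ada: Dax ∈ Testing.
(2): only 3 candidates remain for Infra, so all are in.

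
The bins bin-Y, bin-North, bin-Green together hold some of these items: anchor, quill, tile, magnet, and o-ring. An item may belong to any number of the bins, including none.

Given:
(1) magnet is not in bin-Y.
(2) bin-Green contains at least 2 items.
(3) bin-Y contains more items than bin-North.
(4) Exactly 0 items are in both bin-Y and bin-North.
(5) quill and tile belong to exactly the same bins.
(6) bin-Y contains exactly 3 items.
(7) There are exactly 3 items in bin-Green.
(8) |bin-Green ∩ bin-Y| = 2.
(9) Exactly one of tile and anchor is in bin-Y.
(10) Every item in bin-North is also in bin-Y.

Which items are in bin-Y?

bin-Y = {o-ring, quill, tile}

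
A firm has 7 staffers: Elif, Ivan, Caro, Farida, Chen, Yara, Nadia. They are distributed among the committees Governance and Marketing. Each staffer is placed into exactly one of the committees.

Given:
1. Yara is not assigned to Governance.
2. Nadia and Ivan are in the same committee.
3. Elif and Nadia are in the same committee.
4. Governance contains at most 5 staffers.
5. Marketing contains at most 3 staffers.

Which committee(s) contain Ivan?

Ivan: Governance

From (1): Yara ∉ Governance.
Only one committee left: Yara ∈ Marketing.
Suppose Ivan ∉ Governance: no assignment then satisfies all the clues, so Ivan ∈ Governance.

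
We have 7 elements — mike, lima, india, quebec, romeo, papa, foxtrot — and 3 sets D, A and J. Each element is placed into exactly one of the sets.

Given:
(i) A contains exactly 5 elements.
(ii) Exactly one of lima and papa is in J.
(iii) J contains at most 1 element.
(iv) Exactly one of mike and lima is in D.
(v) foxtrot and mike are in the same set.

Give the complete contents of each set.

D = {lima}; A = {foxtrot, india, mike, quebec, romeo}; J = {papa}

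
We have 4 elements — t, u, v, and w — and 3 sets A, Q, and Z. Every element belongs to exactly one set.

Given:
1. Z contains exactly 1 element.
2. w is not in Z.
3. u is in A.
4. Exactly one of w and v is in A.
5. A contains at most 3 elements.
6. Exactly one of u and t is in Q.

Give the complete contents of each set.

A = {u, w}; Q = {t}; Z = {v}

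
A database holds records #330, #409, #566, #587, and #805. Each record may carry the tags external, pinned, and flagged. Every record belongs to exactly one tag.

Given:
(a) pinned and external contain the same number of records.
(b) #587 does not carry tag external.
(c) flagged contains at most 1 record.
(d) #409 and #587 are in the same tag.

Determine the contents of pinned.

pinned = {#409, #587}

From (b): #587 ∉ external.
(d): #409 matches #587: #409 ∉ external.
Suppose #330 ∈ pinned: no assignment then satisfies all the clues, so #330 ∉ pinned.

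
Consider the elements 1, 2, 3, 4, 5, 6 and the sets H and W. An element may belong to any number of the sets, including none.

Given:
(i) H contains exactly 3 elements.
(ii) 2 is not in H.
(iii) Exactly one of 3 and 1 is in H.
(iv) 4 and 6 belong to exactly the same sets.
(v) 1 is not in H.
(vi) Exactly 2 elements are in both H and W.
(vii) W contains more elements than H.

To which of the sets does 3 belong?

From (ii): 2 ∉ H.
From (v): 1 ∉ H.
(iii) (exactly one): 3 ∈ H.
Suppose 3 ∈ W: no assignment then satisfies all the clues, so 3 ∉ W.

3: H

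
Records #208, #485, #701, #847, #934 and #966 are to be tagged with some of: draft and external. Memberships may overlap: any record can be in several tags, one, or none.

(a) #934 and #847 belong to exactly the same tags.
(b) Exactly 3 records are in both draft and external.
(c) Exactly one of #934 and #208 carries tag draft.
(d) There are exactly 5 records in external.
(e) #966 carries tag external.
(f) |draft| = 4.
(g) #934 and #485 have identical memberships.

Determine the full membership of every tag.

draft = {#485, #701, #847, #934}; external = {#208, #485, #847, #934, #966}

From (e): #966 ∈ external.
Suppose #208 ∈ draft: no assignment then satisfies all the clues, so #208 ∉ draft.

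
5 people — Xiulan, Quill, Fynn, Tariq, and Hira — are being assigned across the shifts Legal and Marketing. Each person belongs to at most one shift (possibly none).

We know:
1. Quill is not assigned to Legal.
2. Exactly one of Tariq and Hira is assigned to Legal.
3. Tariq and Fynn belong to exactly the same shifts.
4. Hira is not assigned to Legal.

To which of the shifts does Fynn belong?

Fynn: Legal

From (1): Quill ∉ Legal.
From (4): Hira ∉ Legal.
(2) (exactly one): Tariq ∈ Legal.
(3): Fynn matches Tariq: Fynn ∈ Legal.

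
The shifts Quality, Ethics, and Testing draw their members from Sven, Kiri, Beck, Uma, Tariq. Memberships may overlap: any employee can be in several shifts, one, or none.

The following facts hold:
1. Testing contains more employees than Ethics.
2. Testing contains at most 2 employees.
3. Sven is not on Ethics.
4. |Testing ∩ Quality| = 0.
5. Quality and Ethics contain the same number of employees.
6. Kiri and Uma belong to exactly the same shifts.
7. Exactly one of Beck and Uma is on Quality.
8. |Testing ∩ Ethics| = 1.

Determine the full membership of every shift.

Quality = {Beck}; Ethics = {Tariq}; Testing = {Sven, Tariq}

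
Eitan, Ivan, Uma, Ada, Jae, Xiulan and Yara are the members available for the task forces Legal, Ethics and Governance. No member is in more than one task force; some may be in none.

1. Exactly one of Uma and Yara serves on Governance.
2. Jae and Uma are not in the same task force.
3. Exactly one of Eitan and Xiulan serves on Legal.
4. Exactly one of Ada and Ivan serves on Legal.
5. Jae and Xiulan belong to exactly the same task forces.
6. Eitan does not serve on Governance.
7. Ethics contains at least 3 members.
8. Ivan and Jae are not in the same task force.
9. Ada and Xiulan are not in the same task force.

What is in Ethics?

Ethics = {Jae, Xiulan, Yara}

From (6): Eitan ∉ Governance.
Suppose Eitan ∈ Ethics: no assignment then satisfies all the clues, so Eitan ∉ Ethics.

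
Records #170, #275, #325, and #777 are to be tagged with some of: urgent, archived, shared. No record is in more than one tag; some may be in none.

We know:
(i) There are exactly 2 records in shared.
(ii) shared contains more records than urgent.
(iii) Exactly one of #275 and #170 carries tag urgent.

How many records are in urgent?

1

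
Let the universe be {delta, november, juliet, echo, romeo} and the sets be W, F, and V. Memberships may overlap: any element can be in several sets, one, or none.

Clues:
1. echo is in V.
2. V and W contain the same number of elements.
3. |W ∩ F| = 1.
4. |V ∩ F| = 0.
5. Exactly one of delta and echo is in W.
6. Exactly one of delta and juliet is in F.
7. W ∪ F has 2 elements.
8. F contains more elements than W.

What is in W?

W = {delta}

From (1): echo ∈ V.
Suppose delta ∉ W: no assignment then satisfies all the clues, so delta ∈ W.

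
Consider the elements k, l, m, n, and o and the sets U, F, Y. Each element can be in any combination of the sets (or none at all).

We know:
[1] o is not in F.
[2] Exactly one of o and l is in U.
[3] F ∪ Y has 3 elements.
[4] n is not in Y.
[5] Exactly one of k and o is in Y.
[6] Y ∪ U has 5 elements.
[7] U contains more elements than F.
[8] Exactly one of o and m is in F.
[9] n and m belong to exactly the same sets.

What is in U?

U = {k, l, m, n}

From (1): o ∉ F.
From (4): n ∉ Y.
(8) (exactly one): m ∈ F.
(9): n matches m: n ∈ F.
(9): m matches n: m ∉ Y.
Suppose k ∉ U: no assignment then satisfies all the clues, so k ∈ U.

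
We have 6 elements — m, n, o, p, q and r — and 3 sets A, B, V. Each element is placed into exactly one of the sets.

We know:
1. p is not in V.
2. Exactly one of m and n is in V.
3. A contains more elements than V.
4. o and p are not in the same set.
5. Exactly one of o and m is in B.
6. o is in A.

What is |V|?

1

From (1): p ∉ V.
From (6): o ∈ A.
(4): p ∉ A.
(5) (exactly one): m ∈ B.
Only one set left: p ∈ B.
(2) (exactly one): n ∈ V.
Suppose q ∈ V: no assignment then satisfies all the clues, so q ∉ V.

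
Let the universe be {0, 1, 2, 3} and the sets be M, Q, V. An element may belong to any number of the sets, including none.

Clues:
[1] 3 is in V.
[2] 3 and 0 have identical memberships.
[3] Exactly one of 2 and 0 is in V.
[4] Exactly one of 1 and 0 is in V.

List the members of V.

V = {0, 3}

From (1): 3 ∈ V.
(2): 0 matches 3: 0 ∈ V.
(3) (exactly one): 2 ∉ V.
(4) (exactly one): 1 ∉ V.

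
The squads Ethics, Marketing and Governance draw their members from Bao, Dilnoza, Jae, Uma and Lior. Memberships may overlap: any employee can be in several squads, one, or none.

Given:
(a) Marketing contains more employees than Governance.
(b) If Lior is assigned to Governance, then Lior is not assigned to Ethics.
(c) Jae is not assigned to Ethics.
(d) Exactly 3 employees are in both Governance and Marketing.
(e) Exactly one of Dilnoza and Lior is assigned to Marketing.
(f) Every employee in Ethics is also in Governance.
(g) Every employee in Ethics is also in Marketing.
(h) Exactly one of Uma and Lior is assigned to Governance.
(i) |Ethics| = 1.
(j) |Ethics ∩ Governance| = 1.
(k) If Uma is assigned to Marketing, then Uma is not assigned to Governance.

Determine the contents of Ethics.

Ethics = {Bao}

From (c): Jae ∉ Ethics.
Suppose Bao ∉ Ethics: no assignment then satisfies all the clues, so Bao ∈ Ethics.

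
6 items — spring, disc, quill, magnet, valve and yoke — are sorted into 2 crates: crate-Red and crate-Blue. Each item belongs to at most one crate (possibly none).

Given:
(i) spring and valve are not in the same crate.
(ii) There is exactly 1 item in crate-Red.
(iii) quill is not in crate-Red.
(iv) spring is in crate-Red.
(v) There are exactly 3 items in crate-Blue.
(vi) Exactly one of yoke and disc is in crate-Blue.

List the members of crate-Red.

From (iii): quill ∉ crate-Red.
From (iv): spring ∈ crate-Red.
(i): valve ∉ crate-Red.
(ii): crate-Red already has 1, so the rest are out.

crate-Red = {spring}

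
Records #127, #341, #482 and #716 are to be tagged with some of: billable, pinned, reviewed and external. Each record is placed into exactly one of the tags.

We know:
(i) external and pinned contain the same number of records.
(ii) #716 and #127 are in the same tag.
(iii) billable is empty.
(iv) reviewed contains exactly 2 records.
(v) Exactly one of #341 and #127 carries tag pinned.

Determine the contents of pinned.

pinned = {#341}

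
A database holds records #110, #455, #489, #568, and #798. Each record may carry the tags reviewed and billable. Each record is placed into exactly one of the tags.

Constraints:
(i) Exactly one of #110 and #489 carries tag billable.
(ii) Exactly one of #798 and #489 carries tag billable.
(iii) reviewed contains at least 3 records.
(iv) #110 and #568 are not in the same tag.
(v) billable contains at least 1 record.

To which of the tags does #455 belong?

#455: reviewed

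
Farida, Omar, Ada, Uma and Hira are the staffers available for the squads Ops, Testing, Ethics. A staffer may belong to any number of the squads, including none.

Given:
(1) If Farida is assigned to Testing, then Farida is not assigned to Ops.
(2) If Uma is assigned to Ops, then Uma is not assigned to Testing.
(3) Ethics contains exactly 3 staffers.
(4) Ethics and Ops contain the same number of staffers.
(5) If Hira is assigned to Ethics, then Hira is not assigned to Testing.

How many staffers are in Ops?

3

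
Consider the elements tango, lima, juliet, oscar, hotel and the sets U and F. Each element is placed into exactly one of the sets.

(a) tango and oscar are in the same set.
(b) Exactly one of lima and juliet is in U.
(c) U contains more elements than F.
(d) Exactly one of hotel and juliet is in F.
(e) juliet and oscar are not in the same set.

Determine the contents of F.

F = {juliet}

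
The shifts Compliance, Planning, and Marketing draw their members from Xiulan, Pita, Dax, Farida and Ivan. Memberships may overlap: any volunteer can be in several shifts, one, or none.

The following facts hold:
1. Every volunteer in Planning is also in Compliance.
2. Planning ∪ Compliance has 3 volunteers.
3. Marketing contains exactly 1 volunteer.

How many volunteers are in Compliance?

3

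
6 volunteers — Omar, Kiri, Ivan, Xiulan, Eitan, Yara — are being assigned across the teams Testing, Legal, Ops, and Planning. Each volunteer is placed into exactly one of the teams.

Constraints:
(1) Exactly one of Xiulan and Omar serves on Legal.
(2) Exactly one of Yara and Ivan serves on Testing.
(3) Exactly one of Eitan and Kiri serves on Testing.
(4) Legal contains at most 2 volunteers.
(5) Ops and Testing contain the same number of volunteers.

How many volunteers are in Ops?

2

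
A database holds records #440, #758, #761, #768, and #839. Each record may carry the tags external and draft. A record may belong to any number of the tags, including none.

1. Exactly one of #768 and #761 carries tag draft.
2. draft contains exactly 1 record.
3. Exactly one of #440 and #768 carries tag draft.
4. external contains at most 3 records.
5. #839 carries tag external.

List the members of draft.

draft = {#768}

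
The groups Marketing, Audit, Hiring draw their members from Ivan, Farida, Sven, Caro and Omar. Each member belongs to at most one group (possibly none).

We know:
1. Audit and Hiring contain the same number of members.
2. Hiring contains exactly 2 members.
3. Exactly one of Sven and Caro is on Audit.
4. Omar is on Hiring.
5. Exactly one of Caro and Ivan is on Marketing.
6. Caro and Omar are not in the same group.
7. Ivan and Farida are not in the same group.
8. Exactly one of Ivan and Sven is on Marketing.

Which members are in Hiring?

Hiring = {Omar, Sven}

From (4): Omar ∈ Hiring.
(6): Caro ∉ Hiring.
Suppose Ivan ∈ Hiring: no assignment then satisfies all the clues, so Ivan ∉ Hiring.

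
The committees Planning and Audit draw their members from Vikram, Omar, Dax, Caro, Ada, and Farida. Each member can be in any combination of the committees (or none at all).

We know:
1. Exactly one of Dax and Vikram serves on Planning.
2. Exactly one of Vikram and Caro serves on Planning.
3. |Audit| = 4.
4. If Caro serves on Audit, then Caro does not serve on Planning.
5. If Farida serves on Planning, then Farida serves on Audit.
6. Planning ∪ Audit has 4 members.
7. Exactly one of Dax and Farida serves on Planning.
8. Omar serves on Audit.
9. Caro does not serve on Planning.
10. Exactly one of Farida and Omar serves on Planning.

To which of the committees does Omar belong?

Omar: Audit

From (8): Omar ∈ Audit.
From (9): Caro ∉ Planning.
(2) (exactly one): Vikram ∈ Planning.
(1) (exactly one): Dax ∉ Planning.
(7) (exactly one): Farida ∈ Planning.
(10) (exactly one): Omar ∉ Planning.
(5): Farida ∈ Audit.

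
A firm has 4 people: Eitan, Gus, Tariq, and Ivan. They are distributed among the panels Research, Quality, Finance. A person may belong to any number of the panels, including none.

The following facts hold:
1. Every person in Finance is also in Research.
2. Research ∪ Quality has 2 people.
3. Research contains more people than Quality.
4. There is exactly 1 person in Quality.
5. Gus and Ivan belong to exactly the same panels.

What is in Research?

Research = {Eitan, Tariq}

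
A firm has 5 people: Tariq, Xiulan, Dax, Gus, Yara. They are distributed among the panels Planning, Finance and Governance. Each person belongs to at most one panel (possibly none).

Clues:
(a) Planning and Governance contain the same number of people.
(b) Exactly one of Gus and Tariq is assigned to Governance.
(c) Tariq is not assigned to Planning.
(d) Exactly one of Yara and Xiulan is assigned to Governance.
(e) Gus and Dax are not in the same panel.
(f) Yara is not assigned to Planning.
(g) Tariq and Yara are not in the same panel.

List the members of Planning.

Planning = {Dax, Xiulan}

From (c): Tariq ∉ Planning.
From (f): Yara ∉ Planning.
Suppose Xiulan ∉ Planning: no assignment then satisfies all the clues, so Xiulan ∈ Planning.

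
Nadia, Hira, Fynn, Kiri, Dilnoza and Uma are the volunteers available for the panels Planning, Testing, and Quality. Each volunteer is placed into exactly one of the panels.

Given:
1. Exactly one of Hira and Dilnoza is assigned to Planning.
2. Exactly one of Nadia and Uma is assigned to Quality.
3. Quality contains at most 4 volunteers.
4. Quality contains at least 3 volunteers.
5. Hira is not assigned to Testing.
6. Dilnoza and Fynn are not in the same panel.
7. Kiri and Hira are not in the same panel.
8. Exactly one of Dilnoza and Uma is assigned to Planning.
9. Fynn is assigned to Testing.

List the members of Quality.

Quality = {Dilnoza, Kiri, Nadia}

From (5): Hira ∉ Testing.
From (9): Fynn ∈ Testing.
(6): Dilnoza ∉ Testing.
Suppose Nadia ∉ Quality: no assignment then satisfies all the clues, so Nadia ∈ Quality.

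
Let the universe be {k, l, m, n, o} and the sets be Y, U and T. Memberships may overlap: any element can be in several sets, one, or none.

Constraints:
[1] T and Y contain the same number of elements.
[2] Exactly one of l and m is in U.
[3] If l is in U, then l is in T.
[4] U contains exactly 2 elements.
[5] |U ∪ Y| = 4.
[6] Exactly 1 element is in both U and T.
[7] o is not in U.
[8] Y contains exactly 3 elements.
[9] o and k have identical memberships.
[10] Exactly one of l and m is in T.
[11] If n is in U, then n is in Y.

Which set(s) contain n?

n: U, Y

From (7): o ∉ U.
(9): k matches o: k ∉ U.
Suppose n ∉ Y: no assignment then satisfies all the clues, so n ∈ Y.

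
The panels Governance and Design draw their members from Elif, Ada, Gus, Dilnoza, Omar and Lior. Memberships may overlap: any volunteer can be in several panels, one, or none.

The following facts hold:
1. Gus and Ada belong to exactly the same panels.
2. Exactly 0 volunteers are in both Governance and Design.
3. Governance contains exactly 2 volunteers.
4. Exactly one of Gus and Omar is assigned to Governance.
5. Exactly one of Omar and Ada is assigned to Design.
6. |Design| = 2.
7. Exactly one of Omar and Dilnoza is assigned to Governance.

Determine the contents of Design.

Design = {Ada, Gus}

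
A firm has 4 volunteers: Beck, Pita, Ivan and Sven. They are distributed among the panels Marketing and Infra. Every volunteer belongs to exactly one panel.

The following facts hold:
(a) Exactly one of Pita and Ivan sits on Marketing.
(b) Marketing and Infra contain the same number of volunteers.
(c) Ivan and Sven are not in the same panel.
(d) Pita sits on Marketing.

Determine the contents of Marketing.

From (d): Pita ∈ Marketing.
(a) (exactly one): Ivan ∉ Marketing.
Only one panel left: Ivan ∈ Infra.
(c): Sven ∉ Infra.
Only one panel left: Sven ∈ Marketing.
Suppose Beck ∈ Marketing: no assignment then satisfies all the clues, so Beck ∉ Marketing.

Marketing = {Pita, Sven}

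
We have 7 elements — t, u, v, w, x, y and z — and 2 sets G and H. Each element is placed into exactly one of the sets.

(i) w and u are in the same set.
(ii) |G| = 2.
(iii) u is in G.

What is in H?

H = {t, v, x, y, z}

From (iii): u ∈ G.
(i): w matches u: w ∈ G.
(ii): G already has 2, so the rest are out.
Only one set left: t ∈ H.
Only one set left: v ∈ H.
Only one set left: x ∈ H.
Only one set left: y ∈ H.
Only one set left: z ∈ H.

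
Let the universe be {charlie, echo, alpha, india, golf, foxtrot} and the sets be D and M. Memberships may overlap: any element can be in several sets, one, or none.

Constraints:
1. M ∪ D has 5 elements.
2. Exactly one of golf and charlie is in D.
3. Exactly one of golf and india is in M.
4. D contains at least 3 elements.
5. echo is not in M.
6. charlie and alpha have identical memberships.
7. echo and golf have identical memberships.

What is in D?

D = {echo, golf, india}

From (5): echo ∉ M.
(7): golf matches echo: golf ∉ M.
(3) (exactly one): india ∈ M.
Suppose charlie ∈ D: no assignment then satisfies all the clues, so charlie ∉ D.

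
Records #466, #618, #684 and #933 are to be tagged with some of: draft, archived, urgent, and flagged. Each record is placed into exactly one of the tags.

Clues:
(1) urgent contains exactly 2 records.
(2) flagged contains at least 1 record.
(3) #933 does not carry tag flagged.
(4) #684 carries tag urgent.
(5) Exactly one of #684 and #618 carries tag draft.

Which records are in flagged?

flagged = {#466}

From (3): #933 ∉ flagged.
From (4): #684 ∈ urgent.
(5) (exactly one): #618 ∈ draft.
(2): only 1 candidates remain for flagged, so all are in.
(1): only 2 candidates remain for urgent, so all are in.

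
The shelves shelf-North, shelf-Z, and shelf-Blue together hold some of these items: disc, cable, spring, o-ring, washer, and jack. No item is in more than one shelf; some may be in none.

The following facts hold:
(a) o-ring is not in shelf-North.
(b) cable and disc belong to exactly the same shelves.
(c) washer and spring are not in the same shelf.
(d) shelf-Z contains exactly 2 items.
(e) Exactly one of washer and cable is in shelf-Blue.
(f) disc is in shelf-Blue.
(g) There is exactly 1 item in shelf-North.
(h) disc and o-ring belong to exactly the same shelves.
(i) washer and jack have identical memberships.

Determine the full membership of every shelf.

shelf-North = {spring}; shelf-Z = {jack, washer}; shelf-Blue = {cable, disc, o-ring}

From (a): o-ring ∉ shelf-North.
From (f): disc ∈ shelf-Blue.
(b): cable matches disc: cable ∉ shelf-North.
(b): cable matches disc: cable ∉ shelf-Z.
(b): cable matches disc: cable ∈ shelf-Blue.
(e) (exactly one): washer ∉ shelf-Blue.
(h): o-ring matches disc: o-ring ∉ shelf-Z.
(h): o-ring matches disc: o-ring ∈ shelf-Blue.
(i): jack matches washer: jack ∉ shelf-Blue.
Suppose spring ∉ shelf-North: no assignment then satisfies all the clues, so spring ∈ shelf-North.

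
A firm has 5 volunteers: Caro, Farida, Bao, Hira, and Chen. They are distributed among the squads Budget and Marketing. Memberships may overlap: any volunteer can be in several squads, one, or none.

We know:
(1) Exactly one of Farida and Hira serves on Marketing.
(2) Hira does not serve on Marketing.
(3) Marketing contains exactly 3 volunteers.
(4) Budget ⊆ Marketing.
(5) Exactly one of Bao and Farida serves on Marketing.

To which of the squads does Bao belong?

Bao: none

From (2): Hira ∉ Marketing.
(1) (exactly one): Farida ∈ Marketing.
(4) contrapositive: Hira ∉ Budget.
(5) (exactly one): Bao ∉ Marketing.
(3): only 3 candidates remain for Marketing, so all are in.
(4) contrapositive: Bao ∉ Budget.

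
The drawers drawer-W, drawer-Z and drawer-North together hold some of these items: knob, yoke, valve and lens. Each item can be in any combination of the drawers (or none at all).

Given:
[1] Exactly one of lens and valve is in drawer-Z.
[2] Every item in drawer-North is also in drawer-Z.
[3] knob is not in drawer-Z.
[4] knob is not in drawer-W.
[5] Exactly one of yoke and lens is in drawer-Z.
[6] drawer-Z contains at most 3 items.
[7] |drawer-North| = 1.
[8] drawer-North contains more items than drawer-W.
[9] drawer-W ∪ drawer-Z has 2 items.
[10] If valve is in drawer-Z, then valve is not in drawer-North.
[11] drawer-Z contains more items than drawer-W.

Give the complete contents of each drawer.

From (3): knob ∉ drawer-Z.
From (4): knob ∉ drawer-W.
(2) contrapositive: knob ∉ drawer-North.
Suppose yoke ∈ drawer-W: no assignment then satisfies all the clues, so yoke ∉ drawer-W.

drawer-W = {}; drawer-Z = {valve, yoke}; drawer-North = {yoke}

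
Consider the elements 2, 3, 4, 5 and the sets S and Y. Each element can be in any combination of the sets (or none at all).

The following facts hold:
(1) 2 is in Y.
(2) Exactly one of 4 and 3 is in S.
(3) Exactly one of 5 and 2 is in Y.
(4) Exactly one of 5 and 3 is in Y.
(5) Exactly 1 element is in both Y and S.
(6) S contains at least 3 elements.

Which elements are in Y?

From (1): 2 ∈ Y.
(3) (exactly one): 5 ∉ Y.
(4) (exactly one): 3 ∈ Y.
Suppose 4 ∈ Y: no assignment then satisfies all the clues, so 4 ∉ Y.

Y = {2, 3}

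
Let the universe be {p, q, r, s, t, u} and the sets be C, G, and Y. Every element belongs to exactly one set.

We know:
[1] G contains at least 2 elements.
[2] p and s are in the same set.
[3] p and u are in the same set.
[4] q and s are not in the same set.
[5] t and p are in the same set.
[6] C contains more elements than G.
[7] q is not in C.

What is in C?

C = {p, s, t, u}

From (7): q ∉ C.
Suppose p ∉ C: no assignment then satisfies all the clues, so p ∈ C.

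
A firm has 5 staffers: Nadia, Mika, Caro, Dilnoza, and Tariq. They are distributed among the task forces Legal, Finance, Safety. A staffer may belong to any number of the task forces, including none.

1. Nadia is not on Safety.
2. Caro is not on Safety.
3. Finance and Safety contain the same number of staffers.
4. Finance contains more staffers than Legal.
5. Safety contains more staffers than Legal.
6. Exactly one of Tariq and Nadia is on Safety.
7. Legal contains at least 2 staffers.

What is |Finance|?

3

From (1): Nadia ∉ Safety.
From (2): Caro ∉ Safety.
(6) (exactly one): Tariq ∈ Safety.
Suppose Mika ∉ Safety: no assignment then satisfies all the clues, so Mika ∈ Safety.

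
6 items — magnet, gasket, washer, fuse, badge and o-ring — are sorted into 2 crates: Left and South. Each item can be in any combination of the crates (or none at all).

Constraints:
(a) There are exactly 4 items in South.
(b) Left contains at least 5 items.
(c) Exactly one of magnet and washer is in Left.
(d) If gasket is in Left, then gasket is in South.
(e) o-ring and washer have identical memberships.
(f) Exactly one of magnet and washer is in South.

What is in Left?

Left = {badge, fuse, gasket, o-ring, washer}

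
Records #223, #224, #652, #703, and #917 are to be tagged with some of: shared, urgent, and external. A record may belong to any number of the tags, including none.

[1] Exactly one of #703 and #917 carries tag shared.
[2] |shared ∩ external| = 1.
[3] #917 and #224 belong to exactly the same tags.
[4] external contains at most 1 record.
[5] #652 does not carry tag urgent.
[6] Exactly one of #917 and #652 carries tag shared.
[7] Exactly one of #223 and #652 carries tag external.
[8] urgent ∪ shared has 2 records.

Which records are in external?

external = {#652}

From (5): #652 ∉ urgent.
Suppose #223 ∈ external: no assignment then satisfies all the clues, so #223 ∉ external.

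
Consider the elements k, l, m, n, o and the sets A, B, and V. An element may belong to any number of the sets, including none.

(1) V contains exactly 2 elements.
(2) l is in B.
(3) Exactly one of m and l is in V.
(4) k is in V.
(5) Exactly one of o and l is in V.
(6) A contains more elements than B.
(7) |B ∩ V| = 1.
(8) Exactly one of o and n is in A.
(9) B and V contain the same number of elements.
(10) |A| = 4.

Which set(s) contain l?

From (2): l ∈ B.
From (4): k ∈ V.
Suppose l ∉ A: no assignment then satisfies all the clues, so l ∈ A.

l: A, B, V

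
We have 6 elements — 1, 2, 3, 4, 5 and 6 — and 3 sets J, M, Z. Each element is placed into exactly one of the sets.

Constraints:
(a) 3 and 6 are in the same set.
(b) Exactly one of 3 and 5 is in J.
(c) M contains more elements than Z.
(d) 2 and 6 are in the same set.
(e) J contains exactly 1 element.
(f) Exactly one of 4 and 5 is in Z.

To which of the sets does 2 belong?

2: M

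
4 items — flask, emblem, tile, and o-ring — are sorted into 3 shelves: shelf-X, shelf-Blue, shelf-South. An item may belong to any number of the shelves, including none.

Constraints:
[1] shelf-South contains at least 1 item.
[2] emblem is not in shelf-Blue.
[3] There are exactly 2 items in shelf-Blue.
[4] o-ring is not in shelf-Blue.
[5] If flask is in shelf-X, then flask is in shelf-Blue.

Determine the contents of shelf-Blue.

From (2): emblem ∉ shelf-Blue.
From (4): o-ring ∉ shelf-Blue.
(3): only 2 candidates remain for shelf-Blue, so all are in.

shelf-Blue = {flask, tile}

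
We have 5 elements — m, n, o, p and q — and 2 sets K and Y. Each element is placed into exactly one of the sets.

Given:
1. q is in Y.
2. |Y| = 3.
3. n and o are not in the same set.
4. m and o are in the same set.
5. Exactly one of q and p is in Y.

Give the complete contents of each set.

From (1): q ∈ Y.
(5) (exactly one): p ∉ Y.
Only one set left: p ∈ K.
Suppose m ∈ K: no assignment then satisfies all the clues, so m ∉ K.

K = {n, p}; Y = {m, o, q}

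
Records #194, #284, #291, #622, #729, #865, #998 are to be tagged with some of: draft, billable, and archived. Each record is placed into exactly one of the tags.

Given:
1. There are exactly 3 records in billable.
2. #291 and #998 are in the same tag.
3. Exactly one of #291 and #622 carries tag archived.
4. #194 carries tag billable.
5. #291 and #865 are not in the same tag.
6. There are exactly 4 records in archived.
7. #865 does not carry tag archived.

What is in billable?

billable = {#194, #622, #865}

From (4): #194 ∈ billable.
From (7): #865 ∉ archived.
Suppose #284 ∈ billable: no assignment then satisfies all the clues, so #284 ∉ billable.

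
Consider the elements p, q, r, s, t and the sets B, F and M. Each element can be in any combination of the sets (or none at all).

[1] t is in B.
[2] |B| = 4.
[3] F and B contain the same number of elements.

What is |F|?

4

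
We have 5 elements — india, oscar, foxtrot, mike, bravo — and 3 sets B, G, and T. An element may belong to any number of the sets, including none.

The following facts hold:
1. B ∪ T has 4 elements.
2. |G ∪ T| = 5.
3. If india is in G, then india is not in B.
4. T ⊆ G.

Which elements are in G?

G = {bravo, foxtrot, india, mike, oscar}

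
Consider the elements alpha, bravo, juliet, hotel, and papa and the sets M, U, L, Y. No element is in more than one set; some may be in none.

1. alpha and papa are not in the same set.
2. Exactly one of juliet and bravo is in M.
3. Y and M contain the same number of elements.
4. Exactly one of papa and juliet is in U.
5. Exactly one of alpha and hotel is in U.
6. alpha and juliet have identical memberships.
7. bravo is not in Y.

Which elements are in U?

U = {alpha, juliet}

From (7): bravo ∉ Y.
Suppose alpha ∉ U: no assignment then satisfies all the clues, so alpha ∈ U.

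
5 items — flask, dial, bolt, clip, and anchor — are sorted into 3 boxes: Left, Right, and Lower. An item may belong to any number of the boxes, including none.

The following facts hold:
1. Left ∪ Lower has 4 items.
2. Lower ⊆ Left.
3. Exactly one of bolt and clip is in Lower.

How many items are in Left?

4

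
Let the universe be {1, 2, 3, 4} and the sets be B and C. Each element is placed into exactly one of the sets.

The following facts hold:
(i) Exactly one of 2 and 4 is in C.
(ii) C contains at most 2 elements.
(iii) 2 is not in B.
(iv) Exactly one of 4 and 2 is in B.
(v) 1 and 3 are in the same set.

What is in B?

B = {1, 3, 4}

From (iii): 2 ∉ B.
(iv) (exactly one): 4 ∈ B.
Only one set left: 2 ∈ C.
Suppose 1 ∉ B: no assignment then satisfies all the clues, so 1 ∈ B.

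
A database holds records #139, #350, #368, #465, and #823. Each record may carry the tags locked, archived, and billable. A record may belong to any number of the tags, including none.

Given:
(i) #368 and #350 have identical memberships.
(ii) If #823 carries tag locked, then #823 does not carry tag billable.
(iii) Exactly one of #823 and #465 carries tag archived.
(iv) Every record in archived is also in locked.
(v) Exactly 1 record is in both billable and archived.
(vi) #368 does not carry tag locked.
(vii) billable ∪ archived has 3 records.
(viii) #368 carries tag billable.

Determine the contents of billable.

billable = {#350, #368, #465}

From (vi): #368 ∉ locked.
From (viii): #368 ∈ billable.
(i): #350 matches #368: #350 ∉ locked.
(i): #350 matches #368: #350 ∈ billable.
(iv) contrapositive: #350 ∉ archived.
(iv) contrapositive: #368 ∉ archived.
Suppose #139 ∈ billable: no assignment then satisfies all the clues, so #139 ∉ billable.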